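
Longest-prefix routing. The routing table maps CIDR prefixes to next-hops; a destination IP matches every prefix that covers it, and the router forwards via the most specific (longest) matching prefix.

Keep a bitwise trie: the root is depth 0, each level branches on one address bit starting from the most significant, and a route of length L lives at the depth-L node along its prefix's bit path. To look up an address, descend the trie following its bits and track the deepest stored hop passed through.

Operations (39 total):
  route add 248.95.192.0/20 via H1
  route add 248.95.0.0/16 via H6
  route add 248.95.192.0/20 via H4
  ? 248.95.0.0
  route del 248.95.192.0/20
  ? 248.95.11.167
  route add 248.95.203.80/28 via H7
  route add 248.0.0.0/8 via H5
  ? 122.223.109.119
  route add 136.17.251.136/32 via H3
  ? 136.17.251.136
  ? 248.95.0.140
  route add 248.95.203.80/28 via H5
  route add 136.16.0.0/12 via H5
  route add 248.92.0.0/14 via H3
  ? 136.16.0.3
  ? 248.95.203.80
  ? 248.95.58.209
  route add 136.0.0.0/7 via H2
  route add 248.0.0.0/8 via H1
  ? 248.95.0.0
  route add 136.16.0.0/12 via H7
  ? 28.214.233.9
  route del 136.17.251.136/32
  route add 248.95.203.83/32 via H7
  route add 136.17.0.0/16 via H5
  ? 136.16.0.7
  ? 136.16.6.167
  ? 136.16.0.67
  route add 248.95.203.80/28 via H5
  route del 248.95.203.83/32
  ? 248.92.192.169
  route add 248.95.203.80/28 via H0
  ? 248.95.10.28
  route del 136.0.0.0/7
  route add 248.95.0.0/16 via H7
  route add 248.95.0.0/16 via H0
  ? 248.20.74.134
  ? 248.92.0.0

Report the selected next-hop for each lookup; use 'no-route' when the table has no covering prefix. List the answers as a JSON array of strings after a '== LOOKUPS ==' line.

Apply in order:
  + 248.95.192.0/20 (H1) depth=20
  + 248.95.0.0/16 (H6) depth=16
  + 248.95.192.0/20 (H4) depth=20
  lookup 248.95.0.0: bits 1111100001011111 walk d0:-→d1:-→d2:-→d3:-→d4:-→d5:-→d6:-→d7:-→d8:-→d9:-→d10:-→d11:-→d12:-→d13:-→d14:-→d15:-→d16:H6 -> H6
  del 248.95.192.0/20 (clear depth 20)
  lookup 248.95.11.167: bits 1111100001011111 walk d0:-→d1:-→d2:-→d3:-→d4:-→d5:-→d6:-→d7:-→d8:-→d9:-→d10:-→d11:-→d12:-→d13:-→d14:-→d15:-→d16:H6 -> H6
  + 248.95.203.80/28 (H7) depth=28
  + 248.0.0.0/8 (H5) depth=8
  lookup 122.223.109.119: bits ε walk d0:- -> no-route
  + 136.17.251.136/32 (H3) depth=32
  lookup 136.17.251.136: bits 10001000000100011111101110001000 walk d0:-→d1:-→d2:-→d3:-→d4:-→d5:-→d6:-→d7:-→d8:-→d9:-→d10:-→d11:-→d12:-→d13:-→d14:-→d15:-→d16:-→d17:-→d18:-→d19:-→d20:-→d21:-→d22:-→d23:-→d24:-→d25:-→d26:-→d27:-→d28:-→d29:-→d30:-→d31:-→d32:H3 -> H3
  lookup 248.95.0.140: bits 1111100001011111 walk d0:-→d1:-→d2:-→d3:-→d4:-→d5:-→d6:-→d7:-→d8:H5→d9:-→d10:-→d11:-→d12:-→d13:-→d14:-→d15:-→d16:H6 -> H6
  + 248.95.203.80/28 (H5) depth=28
  + 136.16.0.0/12 (H5) depth=12
  + 248.92.0.0/14 (H3) depth=14
  lookup 136.16.0.3: bits 100010000001000 walk d0:-→d1:-→d2:-→d3:-→d4:-→d5:-→d6:-→d7:-→d8:-→d9:-→d10:-→d11:-→d12:H5→d13:-→d14:-→d15:- -> H5
  lookup 248.95.203.80: bits 1111100001011111110010110101 walk d0:-→d1:-→d2:-→d3:-→d4:-→d5:-→d6:-→d7:-→d8:H5→d9:-→d10:-→d11:-→d12:-→d13:-→d14:H3→d15:-→d16:H6→d17:-→d18:-→d19:-→d20:-→d21:-→d22:-→d23:-→d24:-→d25:-→d26:-→d27:-→d28:H5 -> H5
  lookup 248.95.58.209: bits 1111100001011111 walk d0:-→d1:-→d2:-→d3:-→d4:-→d5:-→d6:-→d7:-→d8:H5→d9:-→d10:-→d11:-→d12:-→d13:-→d14:H3→d15:-→d16:H6 -> H6
  + 136.0.0.0/7 (H2) depth=7
  + 248.0.0.0/8 (H1) depth=8
  lookup 248.95.0.0: bits 1111100001011111 walk d0:-→d1:-→d2:-→d3:-→d4:-→d5:-→d6:-→d7:-→d8:H1→d9:-→d10:-→d11:-→d12:-→d13:-→d14:H3→d15:-→d16:H6 -> H6
  + 136.16.0.0/12 (H7) depth=12
  lookup 28.214.233.9: bits ε walk d0:- -> no-route
  del 136.17.251.136/32 (clear depth 32)
  + 248.95.203.83/32 (H7) depth=32
  + 136.17.0.0/16 (H5) depth=16
  lookup 136.16.0.7: bits 100010000001000 walk d0:-→d1:-→d2:-→d3:-→d4:-→d5:-→d6:-→d7:H2→d8:-→d9:-→d10:-→d11:-→d12:H7→d13:-→d14:-→d15:- -> H7
  lookup 136.16.6.167: bits 100010000001000 walk d0:-→d1:-→d2:-→d3:-→d4:-→d5:-→d6:-→d7:H2→d8:-→d9:-→d10:-→d11:-→d12:H7→d13:-→d14:-→d15:- -> H7
  lookup 136.16.0.67: bits 100010000001000 walk d0:-→d1:-→d2:-→d3:-→d4:-→d5:-→d6:-→d7:H2→d8:-→d9:-→d10:-→d11:-→d12:H7→d13:-→d14:-→d15:- -> H7
  + 248.95.203.80/28 (H5) depth=28
  del 248.95.203.83/32 (clear depth 32)
  lookup 248.92.192.169: bits 11111000010111 walk d0:-→d1:-→d2:-→d3:-→d4:-→d5:-→d6:-→d7:-→d8:H1→d9:-→d10:-→d11:-→d12:-→d13:-→d14:H3 -> H3
  + 248.95.203.80/28 (H0) depth=28
  lookup 248.95.10.28: bits 1111100001011111 walk d0:-→d1:-→d2:-→d3:-→d4:-→d5:-→d6:-→d7:-→d8:H1→d9:-→d10:-→d11:-→d12:-→d13:-→d14:H3→d15:-→d16:H6 -> H6
  del 136.0.0.0/7 (clear depth 7)
  + 248.95.0.0/16 (H7) depth=16
  + 248.95.0.0/16 (H0) depth=16
  lookup 248.20.74.134: bits 111110000 walk d0:-→d1:-→d2:-→d3:-→d4:-→d5:-→d6:-→d7:-→d8:H1→d9:- -> H1
  lookup 248.92.0.0: bits 11111000010111 walk d0:-→d1:-→d2:-→d3:-→d4:-→d5:-→d6:-→d7:-→d8:H1→d9:-→d10:-→d11:-→d12:-→d13:-→d14:H3 -> H3

== LOOKUPS ==
["H6","H6","no-route","H3","H6","H5","H5","H6","H6","no-route","H7","H7","H7","H3","H6","H1","H3"]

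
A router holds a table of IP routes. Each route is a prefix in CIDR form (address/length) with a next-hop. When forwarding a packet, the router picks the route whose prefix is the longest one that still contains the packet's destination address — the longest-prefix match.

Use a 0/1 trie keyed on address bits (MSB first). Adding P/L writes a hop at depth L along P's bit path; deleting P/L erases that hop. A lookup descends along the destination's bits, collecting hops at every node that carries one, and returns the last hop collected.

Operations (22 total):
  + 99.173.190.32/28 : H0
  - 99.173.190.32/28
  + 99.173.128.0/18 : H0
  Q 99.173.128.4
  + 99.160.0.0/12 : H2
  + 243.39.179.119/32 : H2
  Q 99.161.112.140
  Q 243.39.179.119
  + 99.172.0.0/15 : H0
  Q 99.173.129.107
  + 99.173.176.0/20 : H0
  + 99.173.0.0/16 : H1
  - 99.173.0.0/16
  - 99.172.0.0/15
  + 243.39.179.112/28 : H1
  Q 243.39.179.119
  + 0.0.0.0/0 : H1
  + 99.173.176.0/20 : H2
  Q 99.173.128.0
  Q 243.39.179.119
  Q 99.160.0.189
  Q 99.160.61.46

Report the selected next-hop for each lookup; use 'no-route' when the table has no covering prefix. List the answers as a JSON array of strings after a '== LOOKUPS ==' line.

Apply in order:
  add 99.173.190.32/28 -> H0 at depth 28
  del 99.173.190.32/28 (clear depth 28)
  add 99.173.128.0/18 -> H0 at depth 18
  lookup 99.173.128.4: bits 011000111010110110 walk d0:-→d1:-→d2:-→d3:-→d4:-→d5:-→d6:-→d7:-→d8:-→d9:-→d10:-→d11:-→d12:-→d13:-→d14:-→d15:-→d16:-→d17:-→d18:H0 -> H0
  add 99.160.0.0/12 -> H2 at depth 12
  add 243.39.179.119/32 -> H2 at depth 32
  lookup 99.161.112.140: bits 011000111010 walk d0:-→d1:-→d2:-→d3:-→d4:-→d5:-→d6:-→d7:-→d8:-→d9:-→d10:-→d11:-→d12:H2 -> H2
  lookup 243.39.179.119: bits 11110011001001111011001101110111 walk d0:-→d1:-→d2:-→d3:-→d4:-→d5:-→d6:-→d7:-→d8:-→d9:-→d10:-→d11:-→d12:-→d13:-→d14:-→d15:-→d16:-→d17:-→d18:-→d19:-→d20:-→d21:-→d22:-→d23:-→d24:-→d25:-→d26:-→d27:-→d28:-→d29:-→d30:-→d31:-→d32:H2 -> H2
  add 99.172.0.0/15 -> H0 at depth 15
  lookup 99.173.129.107: bits 011000111010110110 walk d0:-→d1:-→d2:-→d3:-→d4:-→d5:-→d6:-→d7:-→d8:-→d9:-→d10:-→d11:-→d12:H2→d13:-→d14:-→d15:H0→d16:-→d17:-→d18:H0 -> H0
  add 99.173.176.0/20 -> H0 at depth 20
  add 99.173.0.0/16 -> H1 at depth 16
  del 99.173.0.0/16 (clear depth 16)
  del 99.172.0.0/15 (clear depth 15)
  add 243.39.179.112/28 -> H1 at depth 28
  lookup 243.39.179.119: bits 11110011001001111011001101110111 walk d0:-→d1:-→d2:-→d3:-→d4:-→d5:-→d6:-→d7:-→d8:-→d9:-→d10:-→d11:-→d12:-→d13:-→d14:-→d15:-→d16:-→d17:-→d18:-→d19:-→d20:-→d21:-→d22:-→d23:-→d24:-→d25:-→d26:-→d27:-→d28:H1→d29:-→d30:-→d31:-→d32:H2 -> H2
  add 0.0.0.0/0 -> H1 at depth 0
  add 99.173.176.0/20 -> H2 at depth 20
  lookup 99.173.128.0: bits 011000111010110110 walk d0:H1→d1:-→d2:-→d3:-→d4:-→d5:-→d6:-→d7:-→d8:-→d9:-→d10:-→d11:-→d12:H2→d13:-→d14:-→d15:-→d16:-→d17:-→d18:H0 -> H0
  lookup 243.39.179.119: bits 11110011001001111011001101110111 walk d0:H1→d1:-→d2:-→d3:-→d4:-→d5:-→d6:-→d7:-→d8:-→d9:-→d10:-→d11:-→d12:-→d13:-→d14:-→d15:-→d16:-→d17:-→d18:-→d19:-→d20:-→d21:-→d22:-→d23:-→d24:-→d25:-→d26:-→d27:-→d28:H1→d29:-→d30:-→d31:-→d32:H2 -> H2
  lookup 99.160.0.189: bits 011000111010 walk d0:H1→d1:-→d2:-→d3:-→d4:-→d5:-→d6:-→d7:-→d8:-→d9:-→d10:-→d11:-→d12:H2 -> H2
  lookup 99.160.61.46: bits 011000111010 walk d0:H1→d1:-→d2:-→d3:-→d4:-→d5:-→d6:-→d7:-→d8:-→d9:-→d10:-→d11:-→d12:H2 -> H2

== LOOKUPS ==
["H0","H2","H2","H0","H2","H0","H2","H2","H2"]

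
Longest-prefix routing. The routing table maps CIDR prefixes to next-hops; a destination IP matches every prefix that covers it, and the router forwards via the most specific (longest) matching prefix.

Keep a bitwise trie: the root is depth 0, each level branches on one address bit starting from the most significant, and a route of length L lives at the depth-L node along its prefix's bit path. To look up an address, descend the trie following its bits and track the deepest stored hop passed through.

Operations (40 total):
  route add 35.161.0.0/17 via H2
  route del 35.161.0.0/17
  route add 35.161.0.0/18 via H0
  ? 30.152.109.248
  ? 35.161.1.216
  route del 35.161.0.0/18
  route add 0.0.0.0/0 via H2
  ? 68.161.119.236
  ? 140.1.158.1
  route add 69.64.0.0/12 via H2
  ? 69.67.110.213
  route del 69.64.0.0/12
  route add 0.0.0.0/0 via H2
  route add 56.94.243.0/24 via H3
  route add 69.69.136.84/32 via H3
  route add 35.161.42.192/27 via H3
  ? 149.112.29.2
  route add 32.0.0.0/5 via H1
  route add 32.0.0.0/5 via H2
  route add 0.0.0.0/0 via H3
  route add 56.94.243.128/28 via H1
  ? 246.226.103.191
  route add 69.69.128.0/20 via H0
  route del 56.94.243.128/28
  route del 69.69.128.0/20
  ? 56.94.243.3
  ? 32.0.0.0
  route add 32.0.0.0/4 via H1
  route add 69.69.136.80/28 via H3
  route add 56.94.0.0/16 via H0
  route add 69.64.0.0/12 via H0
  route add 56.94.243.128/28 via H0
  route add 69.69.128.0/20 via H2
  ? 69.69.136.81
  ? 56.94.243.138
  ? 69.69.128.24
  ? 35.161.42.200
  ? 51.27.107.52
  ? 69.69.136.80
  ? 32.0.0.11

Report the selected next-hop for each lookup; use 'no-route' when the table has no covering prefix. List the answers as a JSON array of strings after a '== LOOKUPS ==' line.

Process each operation:
  + 35.161.0.0/17 (H2) depth=17
  del 35.161.0.0/17 (clear depth 17)
  + 35.161.0.0/18 (H0) depth=18
  ? 30.152.109.248  path d0:-→d1:-→d2:-  best=no-route
  ? 35.161.1.216  path d0:-→d1:-→d2:-→d3:-→d4:-→d5:-→d6:-→d7:-→d8:-→d9:-→d10:-→d11:-→d12:-→d13:-→d14:-→d15:-→d16:-→d17:-→d18:H0  best=H0
  del 35.161.0.0/18 (clear depth 18)
  + 0.0.0.0/0 (H2) depth=0
  ? 68.161.119.236  path d0:H2→d1:-  best=H2
  ? 140.1.158.1  path d0:H2  best=H2
  + 69.64.0.0/12 (H2) depth=12
  ? 69.67.110.213  path d0:H2→d1:-→d2:-→d3:-→d4:-→d5:-→d6:-→d7:-→d8:-→d9:-→d10:-→d11:-→d12:H2  best=H2
  del 69.64.0.0/12 (clear depth 12)
  + 0.0.0.0/0 (H2) depth=0
  + 56.94.243.0/24 (H3) depth=24
  + 69.69.136.84/32 (H3) depth=32
  + 35.161.42.192/27 (H3) depth=27
  ? 149.112.29.2  path d0:H2  best=H2
  + 32.0.0.0/5 (H1) depth=5
  + 32.0.0.0/5 (H2) depth=5
  + 0.0.0.0/0 (H3) depth=0
  + 56.94.243.128/28 (H1) depth=28
  ? 246.226.103.191  path d0:H3  best=H3
  + 69.69.128.0/20 (H0) depth=20
  del 56.94.243.128/28 (clear depth 28)
  del 69.69.128.0/20 (clear depth 20)
  ? 56.94.243.3  path d0:H3→d1:-→d2:-→d3:-→d4:-→d5:-→d6:-→d7:-→d8:-→d9:-→d10:-→d11:-→d12:-→d13:-→d14:-→d15:-→d16:-→d17:-→d18:-→d19:-→d20:-→d21:-→d22:-→d23:-→d24:H3  best=H3
  ? 32.0.0.0  path d0:H3→d1:-→d2:-→d3:-→d4:-→d5:H2→d6:-  best=H2
  + 32.0.0.0/4 (H1) depth=4
  + 69.69.136.80/28 (H3) depth=28
  + 56.94.0.0/16 (H0) depth=16
  + 69.64.0.0/12 (H0) depth=12
  + 56.94.243.128/28 (H0) depth=28
  + 69.69.128.0/20 (H2) depth=20
  ? 69.69.136.81  path d0:H3→d1:-→d2:-→d3:-→d4:-→d5:-→d6:-→d7:-→d8:-→d9:-→d10:-→d11:-→d12:H0→d13:-→d14:-→d15:-→d16:-→d17:-→d18:-→d19:-→d20:H2→d21:-→d22:-→d23:-→d24:-→d25:-→d26:-→d27:-→d28:H3→d29:-  best=H3
  ? 56.94.243.138  path d0:H3→d1:-→d2:-→d3:-→d4:-→d5:-→d6:-→d7:-→d8:-→d9:-→d10:-→d11:-→d12:-→d13:-→d14:-→d15:-→d16:H0→d17:-→d18:-→d19:-→d20:-→d21:-→d22:-→d23:-→d24:H3→d25:-→d26:-→d27:-→d28:H0  best=H0
  ? 69.69.128.24  path d0:H3→d1:-→d2:-→d3:-→d4:-→d5:-→d6:-→d7:-→d8:-→d9:-→d10:-→d11:-→d12:H0→d13:-→d14:-→d15:-→d16:-→d17:-→d18:-→d19:-→d20:H2  best=H2
  ? 35.161.42.200  path d0:H3→d1:-→d2:-→d3:-→d4:H1→d5:H2→d6:-→d7:-→d8:-→d9:-→d10:-→d11:-→d12:-→d13:-→d14:-→d15:-→d16:-→d17:-→d18:-→d19:-→d20:-→d21:-→d22:-→d23:-→d24:-→d25:-→d26:-→d27:H3  best=H3
  ? 51.27.107.52  path d0:H3→d1:-→d2:-→d3:-→d4:-  best=H3
  ? 69.69.136.80  path d0:H3→d1:-→d2:-→d3:-→d4:-→d5:-→d6:-→d7:-→d8:-→d9:-→d10:-→d11:-→d12:H0→d13:-→d14:-→d15:-→d16:-→d17:-→d18:-→d19:-→d20:H2→d21:-→d22:-→d23:-→d24:-→d25:-→d26:-→d27:-→d28:H3→d29:-  best=H3
  ? 32.0.0.11  path d0:H3→d1:-→d2:-→d3:-→d4:H1→d5:H2→d6:-  best=H2

== LOOKUPS ==
["no-route","H0","H2","H2","H2","H2","H3","H3","H2","H3","H0","H2","H3","H3","H3","H2"]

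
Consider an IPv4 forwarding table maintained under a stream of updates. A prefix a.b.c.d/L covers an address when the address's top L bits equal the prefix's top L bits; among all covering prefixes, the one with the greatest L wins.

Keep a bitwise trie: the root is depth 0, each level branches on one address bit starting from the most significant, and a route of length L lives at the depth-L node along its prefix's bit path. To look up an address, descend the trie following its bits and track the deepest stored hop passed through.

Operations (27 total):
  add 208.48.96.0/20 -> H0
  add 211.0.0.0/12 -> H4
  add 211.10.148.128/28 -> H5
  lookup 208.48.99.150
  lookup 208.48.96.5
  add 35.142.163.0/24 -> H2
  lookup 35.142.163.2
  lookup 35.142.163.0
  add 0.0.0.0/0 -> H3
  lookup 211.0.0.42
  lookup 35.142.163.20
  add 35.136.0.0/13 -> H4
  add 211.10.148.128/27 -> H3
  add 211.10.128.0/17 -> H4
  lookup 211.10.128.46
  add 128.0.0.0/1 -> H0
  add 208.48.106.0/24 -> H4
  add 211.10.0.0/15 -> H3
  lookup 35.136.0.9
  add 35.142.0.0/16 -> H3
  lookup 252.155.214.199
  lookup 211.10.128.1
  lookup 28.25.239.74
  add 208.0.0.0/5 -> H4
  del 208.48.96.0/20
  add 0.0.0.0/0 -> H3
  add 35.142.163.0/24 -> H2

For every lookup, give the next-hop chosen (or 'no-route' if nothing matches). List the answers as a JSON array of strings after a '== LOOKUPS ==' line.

Process each operation:
  + 208.48.96.0/20 (H0) depth=20
  + 211.0.0.0/12 (H4) depth=12
  + 211.10.148.128/28 (H5) depth=28
  ? 208.48.99.150  path d0:-→d1:-→d2:-→d3:-→d4:-→d5:-→d6:-→d7:-→d8:-→d9:-→d10:-→d11:-→d12:-→d13:-→d14:-→d15:-→d16:-→d17:-→d18:-→d19:-→d20:H0  best=H0
  ? 208.48.96.5  path d0:-→d1:-→d2:-→d3:-→d4:-→d5:-→d6:-→d7:-→d8:-→d9:-→d10:-→d11:-→d12:-→d13:-→d14:-→d15:-→d16:-→d17:-→d18:-→d19:-→d20:H0  best=H0
  + 35.142.163.0/24 (H2) depth=24
  ? 35.142.163.2  path d0:-→d1:-→d2:-→d3:-→d4:-→d5:-→d6:-→d7:-→d8:-→d9:-→d10:-→d11:-→d12:-→d13:-→d14:-→d15:-→d16:-→d17:-→d18:-→d19:-→d20:-→d21:-→d22:-→d23:-→d24:H2  best=H2
  ? 35.142.163.0  path d0:-→d1:-→d2:-→d3:-→d4:-→d5:-→d6:-→d7:-→d8:-→d9:-→d10:-→d11:-→d12:-→d13:-→d14:-→d15:-→d16:-→d17:-→d18:-→d19:-→d20:-→d21:-→d22:-→d23:-→d24:H2  best=H2
  + 0.0.0.0/0 (H3) depth=0
  ? 211.0.0.42  path d0:H3→d1:-→d2:-→d3:-→d4:-→d5:-→d6:-→d7:-→d8:-→d9:-→d10:-→d11:-→d12:H4  best=H4
  ? 35.142.163.20  path d0:H3→d1:-→d2:-→d3:-→d4:-→d5:-→d6:-→d7:-→d8:-→d9:-→d10:-→d11:-→d12:-→d13:-→d14:-→d15:-→d16:-→d17:-→d18:-→d19:-→d20:-→d21:-→d22:-→d23:-→d24:H2  best=H2
  + 35.136.0.0/13 (H4) depth=13
  + 211.10.148.128/27 (H3) depth=27
  + 211.10.128.0/17 (H4) depth=17
  ? 211.10.128.46  path d0:H3→d1:-→d2:-→d3:-→d4:-→d5:-→d6:-→d7:-→d8:-→d9:-→d10:-→d11:-→d12:H4→d13:-→d14:-→d15:-→d16:-→d17:H4→d18:-→d19:-  best=H4
  + 128.0.0.0/1 (H0) depth=1
  + 208.48.106.0/24 (H4) depth=24
  + 211.10.0.0/15 (H3) depth=15
  ? 35.136.0.9  path d0:H3→d1:-→d2:-→d3:-→d4:-→d5:-→d6:-→d7:-→d8:-→d9:-→d10:-→d11:-→d12:-→d13:H4  best=H4
  + 35.142.0.0/16 (H3) depth=16
  ? 252.155.214.199  path d0:H3→d1:H0→d2:-  best=H0
  ? 211.10.128.1  path d0:H3→d1:H0→d2:-→d3:-→d4:-→d5:-→d6:-→d7:-→d8:-→d9:-→d10:-→d11:-→d12:H4→d13:-→d14:-→d15:H3→d16:-→d17:H4→d18:-→d19:-  best=H4
  ? 28.25.239.74  path d0:H3→d1:-→d2:-  best=H3
  + 208.0.0.0/5 (H4) depth=5
  del 208.48.96.0/20 (clear depth 20)
  + 0.0.0.0/0 (H3) depth=0
  + 35.142.163.0/24 (H2) depth=24

== LOOKUPS ==
["H0","H0","H2","H2","H4","H2","H4","H4","H0","H4","H3"]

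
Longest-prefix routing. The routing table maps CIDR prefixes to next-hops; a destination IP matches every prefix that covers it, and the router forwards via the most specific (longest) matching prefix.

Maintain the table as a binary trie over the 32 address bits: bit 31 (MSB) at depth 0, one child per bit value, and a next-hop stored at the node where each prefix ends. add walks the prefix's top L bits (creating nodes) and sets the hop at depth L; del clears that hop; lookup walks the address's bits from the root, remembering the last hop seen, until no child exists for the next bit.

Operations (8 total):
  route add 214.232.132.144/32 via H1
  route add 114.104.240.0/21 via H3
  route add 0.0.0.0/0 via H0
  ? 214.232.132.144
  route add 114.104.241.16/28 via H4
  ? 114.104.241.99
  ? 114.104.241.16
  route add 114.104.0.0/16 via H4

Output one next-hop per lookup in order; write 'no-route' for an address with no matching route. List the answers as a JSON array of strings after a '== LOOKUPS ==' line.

Process each operation:
  + 214.232.132.144/32 (H1) depth=32
  + 114.104.240.0/21 (H3) depth=21
  + 0.0.0.0/0 (H0) depth=0
  ? 214.232.132.144  path d0:H0→d1:-→d2:-→d3:-→d4:-→d5:-→d6:-→d7:-→d8:-→d9:-→d10:-→d11:-→d12:-→d13:-→d14:-→d15:-→d16:-→d17:-→d18:-→d19:-→d20:-→d21:-→d22:-→d23:-→d24:-→d25:-→d26:-→d27:-→d28:-→d29:-→d30:-→d31:-→d32:H1  best=H1
  + 114.104.241.16/28 (H4) depth=28
  ? 114.104.241.99  path d0:H0→d1:-→d2:-→d3:-→d4:-→d5:-→d6:-→d7:-→d8:-→d9:-→d10:-→d11:-→d12:-→d13:-→d14:-→d15:-→d16:-→d17:-→d18:-→d19:-→d20:-→d21:H3→d22:-→d23:-→d24:-→d25:-  best=H3
  ? 114.104.241.16  path d0:H0→d1:-→d2:-→d3:-→d4:-→d5:-→d6:-→d7:-→d8:-→d9:-→d10:-→d11:-→d12:-→d13:-→d14:-→d15:-→d16:-→d17:-→d18:-→d19:-→d20:-→d21:H3→d22:-→d23:-→d24:-→d25:-→d26:-→d27:-→d28:H4  best=H4
  + 114.104.0.0/16 (H4) depth=16

== LOOKUPS ==
["H1","H3","H4"]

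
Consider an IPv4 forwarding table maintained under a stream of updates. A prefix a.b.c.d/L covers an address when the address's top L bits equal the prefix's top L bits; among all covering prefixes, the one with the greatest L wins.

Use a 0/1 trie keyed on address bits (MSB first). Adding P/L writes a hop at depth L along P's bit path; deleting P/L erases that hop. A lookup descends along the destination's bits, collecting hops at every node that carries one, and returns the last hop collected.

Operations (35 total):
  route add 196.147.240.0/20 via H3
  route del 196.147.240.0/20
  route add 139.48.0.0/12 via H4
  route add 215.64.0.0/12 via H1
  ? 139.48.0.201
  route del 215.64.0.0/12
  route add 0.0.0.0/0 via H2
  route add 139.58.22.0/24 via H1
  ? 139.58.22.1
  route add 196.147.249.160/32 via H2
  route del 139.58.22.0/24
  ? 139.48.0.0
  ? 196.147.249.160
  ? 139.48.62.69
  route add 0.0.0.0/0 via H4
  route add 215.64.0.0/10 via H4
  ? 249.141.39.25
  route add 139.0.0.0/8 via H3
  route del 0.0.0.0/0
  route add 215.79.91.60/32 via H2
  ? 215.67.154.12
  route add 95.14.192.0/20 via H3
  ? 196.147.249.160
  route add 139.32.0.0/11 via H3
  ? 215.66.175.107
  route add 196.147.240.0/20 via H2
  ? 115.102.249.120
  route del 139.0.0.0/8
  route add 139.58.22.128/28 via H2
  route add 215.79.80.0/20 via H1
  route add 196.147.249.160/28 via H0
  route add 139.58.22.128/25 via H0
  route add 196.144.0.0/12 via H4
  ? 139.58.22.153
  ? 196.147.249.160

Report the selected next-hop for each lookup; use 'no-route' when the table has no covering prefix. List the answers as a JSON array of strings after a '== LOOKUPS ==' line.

Process each operation:
  + 196.147.240.0/20 (H3) depth=20
  del 196.147.240.0/20 (clear depth 20)
  + 139.48.0.0/12 (H4) depth=12
  + 215.64.0.0/12 (H1) depth=12
  Q 139.48.0.201: descend 100010110011 ; hops seen [H4] ; pick H4
  del 215.64.0.0/12 (clear depth 12)
  + 0.0.0.0/0 (H2) depth=0
  + 139.58.22.0/24 (H1) depth=24
  Q 139.58.22.1: descend 100010110011101000010110 ; hops seen [H2,H4,H1] ; pick H1
  + 196.147.249.160/32 (H2) depth=32
  del 139.58.22.0/24 (clear depth 24)
  Q 139.48.0.0: descend 100010110011 ; hops seen [H2,H4] ; pick H4
  Q 196.147.249.160: descend 11000100100100111111100110100000 ; hops seen [H2,H2] ; pick H2
  Q 139.48.62.69: descend 100010110011 ; hops seen [H2,H4] ; pick H4
  + 0.0.0.0/0 (H4) depth=0
  + 215.64.0.0/10 (H4) depth=10
  Q 249.141.39.25: descend 11 ; hops seen [H4] ; pick H4
  + 139.0.0.0/8 (H3) depth=8
  del 0.0.0.0/0 (clear depth 0)
  + 215.79.91.60/32 (H2) depth=32
  Q 215.67.154.12: descend 110101110100 ; hops seen [H4] ; pick H4
  + 95.14.192.0/20 (H3) depth=20
  Q 196.147.249.160: descend 11000100100100111111100110100000 ; hops seen [H2] ; pick H2
  + 139.32.0.0/11 (H3) depth=11
  Q 215.66.175.107: descend 110101110100 ; hops seen [H4] ; pick H4
  + 196.147.240.0/20 (H2) depth=20
  Q 115.102.249.120: descend 01 ; hops seen [∅] ; pick no-route
  del 139.0.0.0/8 (clear depth 8)
  + 139.58.22.128/28 (H2) depth=28
  + 215.79.80.0/20 (H1) depth=20
  + 196.147.249.160/28 (H0) depth=28
  + 139.58.22.128/25 (H0) depth=25
  + 196.144.0.0/12 (H4) depth=12
  Q 139.58.22.153: descend 100010110011101000010110100 ; hops seen [H3,H4,H0] ; pick H0
  Q 196.147.249.160: descend 11000100100100111111100110100000 ; hops seen [H4,H2,H0,H2] ; pick H2

== LOOKUPS ==
["H4","H1","H4","H2","H4","H4","H4","H2","H4","no-route","H0","H2"]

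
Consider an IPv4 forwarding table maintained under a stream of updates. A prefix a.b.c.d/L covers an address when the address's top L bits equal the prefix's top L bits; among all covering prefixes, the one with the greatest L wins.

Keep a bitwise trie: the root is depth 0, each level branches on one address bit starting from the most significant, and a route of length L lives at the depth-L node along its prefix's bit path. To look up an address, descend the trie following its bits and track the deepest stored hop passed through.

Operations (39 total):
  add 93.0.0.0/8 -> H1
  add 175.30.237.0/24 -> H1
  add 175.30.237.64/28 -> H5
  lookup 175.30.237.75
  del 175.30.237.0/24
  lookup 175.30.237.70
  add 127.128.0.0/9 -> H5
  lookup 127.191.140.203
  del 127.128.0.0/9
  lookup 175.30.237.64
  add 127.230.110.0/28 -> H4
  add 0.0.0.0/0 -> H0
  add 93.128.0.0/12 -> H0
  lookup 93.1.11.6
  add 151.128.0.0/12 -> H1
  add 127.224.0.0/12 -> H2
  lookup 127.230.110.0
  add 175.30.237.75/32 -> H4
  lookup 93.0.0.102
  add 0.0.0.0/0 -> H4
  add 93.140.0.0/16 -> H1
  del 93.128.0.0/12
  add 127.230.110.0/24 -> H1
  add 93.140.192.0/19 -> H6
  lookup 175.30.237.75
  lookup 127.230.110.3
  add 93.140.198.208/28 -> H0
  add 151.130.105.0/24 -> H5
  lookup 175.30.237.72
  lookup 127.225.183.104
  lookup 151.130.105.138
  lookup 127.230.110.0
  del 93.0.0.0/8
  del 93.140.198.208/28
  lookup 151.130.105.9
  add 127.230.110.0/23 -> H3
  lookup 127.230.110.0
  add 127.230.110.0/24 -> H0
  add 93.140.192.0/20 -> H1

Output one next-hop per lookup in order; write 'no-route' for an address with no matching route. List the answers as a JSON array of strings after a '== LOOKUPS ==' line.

Apply in order:
  add 93.0.0.0/8 -> H1 at depth 8
  add 175.30.237.0/24 -> H1 at depth 24
  add 175.30.237.64/28 -> H5 at depth 28
  Q 175.30.237.75: descend 1010111100011110111011010100 ; hops seen [H1,H5] ; pick H5
  - 175.30.237.0/24 clear@24
  Q 175.30.237.70: descend 1010111100011110111011010100 ; hops seen [H5] ; pick H5
  add 127.128.0.0/9 -> H5 at depth 9
  Q 127.191.140.203: descend 011111111 ; hops seen [H5] ; pick H5
  - 127.128.0.0/9 clear@9
  Q 175.30.237.64: descend 1010111100011110111011010100 ; hops seen [H5] ; pick H5
  add 127.230.110.0/28 -> H4 at depth 28
  add 0.0.0.0/0 -> H0 at depth 0
  add 93.128.0.0/12 -> H0 at depth 12
  Q 93.1.11.6: descend 01011101 ; hops seen [H0,H1] ; pick H1
  add 151.128.0.0/12 -> H1 at depth 12
  add 127.224.0.0/12 -> H2 at depth 12
  Q 127.230.110.0: descend 0111111111100110011011100000 ; hops seen [H0,H2,H4] ; pick H4
  add 175.30.237.75/32 -> H4 at depth 32
  Q 93.0.0.102: descend 01011101 ; hops seen [H0,H1] ; pick H1
  add 0.0.0.0/0 -> H4 at depth 0
  add 93.140.0.0/16 -> H1 at depth 16
  - 93.128.0.0/12 clear@12
  add 127.230.110.0/24 -> H1 at depth 24
  add 93.140.192.0/19 -> H6 at depth 19
  Q 175.30.237.75: descend 10101111000111101110110101001011 ; hops seen [H4,H5,H4] ; pick H4
  Q 127.230.110.3: descend 0111111111100110011011100000 ; hops seen [H4,H2,H1,H4] ; pick H4
  add 93.140.198.208/28 -> H0 at depth 28
  add 151.130.105.0/24 -> H5 at depth 24
  Q 175.30.237.72: descend 101011110001111011101101010010 ; hops seen [H4,H5] ; pick H5
  Q 127.225.183.104: descend 0111111111100 ; hops seen [H4,H2] ; pick H2
  Q 151.130.105.138: descend 100101111000001001101001 ; hops seen [H4,H1,H5] ; pick H5
  Q 127.230.110.0: descend 0111111111100110011011100000 ; hops seen [H4,H2,H1,H4] ; pick H4
  - 93.0.0.0/8 clear@8
  - 93.140.198.208/28 clear@28
  Q 151.130.105.9: descend 100101111000001001101001 ; hops seen [H4,H1,H5] ; pick H5
  add 127.230.110.0/23 -> H3 at depth 23
  Q 127.230.110.0: descend 0111111111100110011011100000 ; hops seen [H4,H2,H3,H1,H4] ; pick H4
  add 127.230.110.0/24 -> H0 at depth 24
  add 93.140.192.0/20 -> H1 at depth 20

== LOOKUPS ==
["H5","H5","H5","H5","H1","H4","H1","H4","H4","H5","H2","H5","H4","H5","H4"]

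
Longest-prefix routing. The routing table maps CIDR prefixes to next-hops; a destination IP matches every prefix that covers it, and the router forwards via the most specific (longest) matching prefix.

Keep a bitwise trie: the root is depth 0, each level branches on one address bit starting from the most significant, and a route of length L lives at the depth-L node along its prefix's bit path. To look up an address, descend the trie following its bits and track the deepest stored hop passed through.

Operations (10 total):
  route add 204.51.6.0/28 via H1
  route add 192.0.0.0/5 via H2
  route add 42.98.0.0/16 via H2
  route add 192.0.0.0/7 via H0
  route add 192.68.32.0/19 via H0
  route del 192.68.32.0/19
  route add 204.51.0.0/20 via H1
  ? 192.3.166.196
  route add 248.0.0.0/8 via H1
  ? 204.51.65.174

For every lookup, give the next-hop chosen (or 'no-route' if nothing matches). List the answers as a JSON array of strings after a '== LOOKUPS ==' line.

Process each operation:
  + 204.51.6.0/28 (H1) depth=28
  + 192.0.0.0/5 (H2) depth=5
  + 42.98.0.0/16 (H2) depth=16
  + 192.0.0.0/7 (H0) depth=7
  + 192.68.32.0/19 (H0) depth=19
  - 192.68.32.0/19 clear@19
  + 204.51.0.0/20 (H1) depth=20
  Q 192.3.166.196: descend 110000000 ; hops seen [H2,H0] ; pick H0
  + 248.0.0.0/8 (H1) depth=8
  Q 204.51.65.174: descend 11001100001100110 ; hops seen [∅] ; pick no-route

== LOOKUPS ==
["H0","no-route"]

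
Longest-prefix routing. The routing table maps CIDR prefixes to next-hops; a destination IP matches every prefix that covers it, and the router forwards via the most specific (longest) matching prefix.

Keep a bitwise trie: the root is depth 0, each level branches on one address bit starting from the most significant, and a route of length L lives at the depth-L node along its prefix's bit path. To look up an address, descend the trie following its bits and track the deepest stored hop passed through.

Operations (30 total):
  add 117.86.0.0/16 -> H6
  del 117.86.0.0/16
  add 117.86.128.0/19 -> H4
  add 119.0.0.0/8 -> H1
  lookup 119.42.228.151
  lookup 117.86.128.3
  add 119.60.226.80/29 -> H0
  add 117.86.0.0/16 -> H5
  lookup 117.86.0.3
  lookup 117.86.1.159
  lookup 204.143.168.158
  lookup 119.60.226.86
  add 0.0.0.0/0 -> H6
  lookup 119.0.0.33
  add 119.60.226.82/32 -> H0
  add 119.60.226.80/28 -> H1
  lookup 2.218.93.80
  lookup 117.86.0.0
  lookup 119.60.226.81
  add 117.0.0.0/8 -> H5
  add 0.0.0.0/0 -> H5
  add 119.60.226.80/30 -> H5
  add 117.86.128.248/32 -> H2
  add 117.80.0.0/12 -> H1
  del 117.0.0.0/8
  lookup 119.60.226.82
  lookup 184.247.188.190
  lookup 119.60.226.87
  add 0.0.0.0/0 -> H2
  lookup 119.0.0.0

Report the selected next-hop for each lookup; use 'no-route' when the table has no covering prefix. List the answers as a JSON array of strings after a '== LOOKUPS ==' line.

Trace:
  add 117.86.0.0/16 -> H6 at depth 16
  - 117.86.0.0/16 clear@16
  add 117.86.128.0/19 -> H4 at depth 19
  add 119.0.0.0/8 -> H1 at depth 8
  Q 119.42.228.151: descend 01110111 ; hops seen [H1] ; pick H1
  Q 117.86.128.3: descend 0111010101010110100 ; hops seen [H4] ; pick H4
  add 119.60.226.80/29 -> H0 at depth 29
  add 117.86.0.0/16 -> H5 at depth 16
  Q 117.86.0.3: descend 0111010101010110 ; hops seen [H5] ; pick H5
  Q 117.86.1.159: descend 0111010101010110 ; hops seen [H5] ; pick H5
  Q 204.143.168.158: descend ε ; hops seen [∅] ; pick no-route
  Q 119.60.226.86: descend 01110111001111001110001001010 ; hops seen [H1,H0] ; pick H0
  add 0.0.0.0/0 -> H6 at depth 0
  Q 119.0.0.33: descend 0111011100 ; hops seen [H6,H1] ; pick H1
  add 119.60.226.82/32 -> H0 at depth 32
  add 119.60.226.80/28 -> H1 at depth 28
  Q 2.218.93.80: descend 0 ; hops seen [H6] ; pick H6
  Q 117.86.0.0: descend 0111010101010110 ; hops seen [H6,H5] ; pick H5
  Q 119.60.226.81: descend 011101110011110011100010010100 ; hops seen [H6,H1,H1,H0] ; pick H0
  add 117.0.0.0/8 -> H5 at depth 8
  add 0.0.0.0/0 -> H5 at depth 0
  add 119.60.226.80/30 -> H5 at depth 30
  add 117.86.128.248/32 -> H2 at depth 32
  add 117.80.0.0/12 -> H1 at depth 12
  - 117.0.0.0/8 clear@8
  Q 119.60.226.82: descend 01110111001111001110001001010010 ; hops seen [H5,H1,H1,H0,H5,H0] ; pick H0
  Q 184.247.188.190: descend ε ; hops seen [H5] ; pick H5
  Q 119.60.226.87: descend 01110111001111001110001001010 ; hops seen [H5,H1,H1,H0] ; pick H0
  add 0.0.0.0/0 -> H2 at depth 0
  Q 119.0.0.0: descend 0111011100 ; hops seen [H2,H1] ; pick H1

== LOOKUPS ==
["H1","H4","H5","H5","no-route","H0","H1","H6","H5","H0","H0","H5","H0","H1"]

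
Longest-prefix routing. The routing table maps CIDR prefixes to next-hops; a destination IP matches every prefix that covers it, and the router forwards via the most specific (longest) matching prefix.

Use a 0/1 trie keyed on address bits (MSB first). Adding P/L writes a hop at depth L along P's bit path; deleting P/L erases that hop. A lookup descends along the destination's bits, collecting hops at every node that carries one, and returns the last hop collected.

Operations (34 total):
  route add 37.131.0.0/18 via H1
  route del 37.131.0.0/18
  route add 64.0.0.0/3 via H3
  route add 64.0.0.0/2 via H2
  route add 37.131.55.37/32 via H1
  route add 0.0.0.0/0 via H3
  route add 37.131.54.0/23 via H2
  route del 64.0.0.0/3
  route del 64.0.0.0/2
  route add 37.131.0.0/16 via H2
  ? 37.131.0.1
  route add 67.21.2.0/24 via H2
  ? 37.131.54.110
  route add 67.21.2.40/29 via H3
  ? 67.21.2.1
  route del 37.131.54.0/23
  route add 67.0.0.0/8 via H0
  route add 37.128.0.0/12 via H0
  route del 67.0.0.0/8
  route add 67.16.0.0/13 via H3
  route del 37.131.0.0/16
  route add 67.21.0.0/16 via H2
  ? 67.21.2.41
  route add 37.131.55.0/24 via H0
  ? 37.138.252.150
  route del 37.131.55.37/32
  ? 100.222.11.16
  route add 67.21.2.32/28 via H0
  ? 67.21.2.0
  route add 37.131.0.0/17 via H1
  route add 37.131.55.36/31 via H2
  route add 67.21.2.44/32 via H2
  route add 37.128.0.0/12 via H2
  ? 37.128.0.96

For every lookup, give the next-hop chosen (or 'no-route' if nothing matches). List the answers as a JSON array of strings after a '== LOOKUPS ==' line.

Apply in order:
  add 37.131.0.0/18 -> H1 at depth 18
  - 37.131.0.0/18 clear@18
  add 64.0.0.0/3 -> H3 at depth 3
  add 64.0.0.0/2 -> H2 at depth 2
  add 37.131.55.37/32 -> H1 at depth 32
  add 0.0.0.0/0 -> H3 at depth 0
  add 37.131.54.0/23 -> H2 at depth 23
  - 64.0.0.0/3 clear@3
  - 64.0.0.0/2 clear@2
  add 37.131.0.0/16 -> H2 at depth 16
  Q 37.131.0.1: descend 001001011000001100 ; hops seen [H3,H2] ; pick H2
  add 67.21.2.0/24 -> H2 at depth 24
  Q 37.131.54.110: descend 00100101100000110011011 ; hops seen [H3,H2,H2] ; pick H2
  add 67.21.2.40/29 -> H3 at depth 29
  Q 67.21.2.1: descend 01000011000101010000001000 ; hops seen [H3,H2] ; pick H2
  - 37.131.54.0/23 clear@23
  add 67.0.0.0/8 -> H0 at depth 8
  add 37.128.0.0/12 -> H0 at depth 12
  - 67.0.0.0/8 clear@8
  add 67.16.0.0/13 -> H3 at depth 13
  - 37.131.0.0/16 clear@16
  add 67.21.0.0/16 -> H2 at depth 16
  Q 67.21.2.41: descend 01000011000101010000001000101 ; hops seen [H3,H3,H2,H2,H3] ; pick H3
  add 37.131.55.0/24 -> H0 at depth 24
  Q 37.138.252.150: descend 001001011000 ; hops seen [H3,H0] ; pick H0
  - 37.131.55.37/32 clear@32
  Q 100.222.11.16: descend 01 ; hops seen [H3] ; pick H3
  add 67.21.2.32/28 -> H0 at depth 28
  Q 67.21.2.0: descend 01000011000101010000001000 ; hops seen [H3,H3,H2,H2] ; pick H2
  add 37.131.0.0/17 -> H1 at depth 17
  add 37.131.55.36/31 -> H2 at depth 31
  add 67.21.2.44/32 -> H2 at depth 32
  add 37.128.0.0/12 -> H2 at depth 12
  Q 37.128.0.96: descend 00100101100000 ; hops seen [H3,H2] ; pick H2

== LOOKUPS ==
["H2","H2","H2","H3","H0","H3","H2","H2"]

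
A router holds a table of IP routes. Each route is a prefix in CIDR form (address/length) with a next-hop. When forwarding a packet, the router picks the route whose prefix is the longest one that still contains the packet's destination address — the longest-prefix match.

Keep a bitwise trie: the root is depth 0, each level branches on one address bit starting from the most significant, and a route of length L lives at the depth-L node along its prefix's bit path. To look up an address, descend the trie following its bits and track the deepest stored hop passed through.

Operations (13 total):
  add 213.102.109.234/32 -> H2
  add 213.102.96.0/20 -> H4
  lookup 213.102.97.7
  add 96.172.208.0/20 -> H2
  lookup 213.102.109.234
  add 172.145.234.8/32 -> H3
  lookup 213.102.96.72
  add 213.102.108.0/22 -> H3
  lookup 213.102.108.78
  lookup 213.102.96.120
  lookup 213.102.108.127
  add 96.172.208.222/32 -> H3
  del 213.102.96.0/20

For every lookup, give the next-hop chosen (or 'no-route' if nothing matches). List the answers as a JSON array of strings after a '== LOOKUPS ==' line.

Process each operation:
  + 213.102.109.234/32 (H2) depth=32
  + 213.102.96.0/20 (H4) depth=20
  ? 213.102.97.7  path d0:-→d1:-→d2:-→d3:-→d4:-→d5:-→d6:-→d7:-→d8:-→d9:-→d10:-→d11:-→d12:-→d13:-→d14:-→d15:-→d16:-→d17:-→d18:-→d19:-→d20:H4  best=H4
  + 96.172.208.0/20 (H2) depth=20
  ? 213.102.109.234  path d0:-→d1:-→d2:-→d3:-→d4:-→d5:-→d6:-→d7:-→d8:-→d9:-→d10:-→d11:-→d12:-→d13:-→d14:-→d15:-→d16:-→d17:-→d18:-→d19:-→d20:H4→d21:-→d22:-→d23:-→d24:-→d25:-→d26:-→d27:-→d28:-→d29:-→d30:-→d31:-→d32:H2  best=H2
  + 172.145.234.8/32 (H3) depth=32
  ? 213.102.96.72  path d0:-→d1:-→d2:-→d3:-→d4:-→d5:-→d6:-→d7:-→d8:-→d9:-→d10:-→d11:-→d12:-→d13:-→d14:-→d15:-→d16:-→d17:-→d18:-→d19:-→d20:H4  best=H4
  + 213.102.108.0/22 (H3) depth=22
  ? 213.102.108.78  path d0:-→d1:-→d2:-→d3:-→d4:-→d5:-→d6:-→d7:-→d8:-→d9:-→d10:-→d11:-→d12:-→d13:-→d14:-→d15:-→d16:-→d17:-→d18:-→d19:-→d20:H4→d21:-→d22:H3→d23:-  best=H3
  ? 213.102.96.120  path d0:-→d1:-→d2:-→d3:-→d4:-→d5:-→d6:-→d7:-→d8:-→d9:-→d10:-→d11:-→d12:-→d13:-→d14:-→d15:-→d16:-→d17:-→d18:-→d19:-→d20:H4  best=H4
  ? 213.102.108.127  path d0:-→d1:-→d2:-→d3:-→d4:-→d5:-→d6:-→d7:-→d8:-→d9:-→d10:-→d11:-→d12:-→d13:-→d14:-→d15:-→d16:-→d17:-→d18:-→d19:-→d20:H4→d21:-→d22:H3→d23:-  best=H3
  + 96.172.208.222/32 (H3) depth=32
  - 213.102.96.0/20 clear@20

== LOOKUPS ==
["H4","H2","H4","H3","H4","H3"]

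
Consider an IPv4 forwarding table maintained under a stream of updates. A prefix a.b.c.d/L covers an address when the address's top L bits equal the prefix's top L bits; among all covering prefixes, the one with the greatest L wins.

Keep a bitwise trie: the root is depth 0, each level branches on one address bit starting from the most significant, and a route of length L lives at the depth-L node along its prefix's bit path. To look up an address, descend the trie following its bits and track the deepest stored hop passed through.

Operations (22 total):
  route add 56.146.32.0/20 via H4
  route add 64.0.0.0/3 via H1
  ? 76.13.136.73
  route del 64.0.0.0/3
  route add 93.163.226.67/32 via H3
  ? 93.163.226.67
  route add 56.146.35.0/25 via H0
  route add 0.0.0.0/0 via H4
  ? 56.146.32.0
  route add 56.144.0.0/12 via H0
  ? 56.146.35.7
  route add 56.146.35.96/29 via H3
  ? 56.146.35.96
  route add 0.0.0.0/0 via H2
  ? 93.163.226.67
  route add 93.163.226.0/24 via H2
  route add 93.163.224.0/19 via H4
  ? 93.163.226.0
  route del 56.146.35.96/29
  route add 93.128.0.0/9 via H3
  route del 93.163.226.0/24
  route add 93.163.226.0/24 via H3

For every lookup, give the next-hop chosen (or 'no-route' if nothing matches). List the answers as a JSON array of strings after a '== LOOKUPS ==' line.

Trace:
  + 56.146.32.0/20 (H4) depth=20
  + 64.0.0.0/3 (H1) depth=3
  lookup 76.13.136.73: bits 010 walk d0:-→d1:-→d2:-→d3:H1 -> H1
  - 64.0.0.0/3 clear@3
  + 93.163.226.67/32 (H3) depth=32
  lookup 93.163.226.67: bits 01011101101000111110001001000011 walk d0:-→d1:-→d2:-→d3:-→d4:-→d5:-→d6:-→d7:-→d8:-→d9:-→d10:-→d11:-→d12:-→d13:-→d14:-→d15:-→d16:-→d17:-→d18:-→d19:-→d20:-→d21:-→d22:-→d23:-→d24:-→d25:-→d26:-→d27:-→d28:-→d29:-→d30:-→d31:-→d32:H3 -> H3
  + 56.146.35.0/25 (H0) depth=25
  + 0.0.0.0/0 (H4) depth=0
  lookup 56.146.32.0: bits 0011100010010010001000 walk d0:H4→d1:-→d2:-→d3:-→d4:-→d5:-→d6:-→d7:-→d8:-→d9:-→d10:-→d11:-→d12:-→d13:-→d14:-→d15:-→d16:-→d17:-→d18:-→d19:-→d20:H4→d21:-→d22:- -> H4
  + 56.144.0.0/12 (H0) depth=12
  lookup 56.146.35.7: bits 0011100010010010001000110 walk d0:H4→d1:-→d2:-→d3:-→d4:-→d5:-→d6:-→d7:-→d8:-→d9:-→d10:-→d11:-→d12:H0→d13:-→d14:-→d15:-→d16:-→d17:-→d18:-→d19:-→d20:H4→d21:-→d22:-→d23:-→d24:-→d25:H0 -> H0
  + 56.146.35.96/29 (H3) depth=29
  lookup 56.146.35.96: bits 00111000100100100010001101100 walk d0:H4→d1:-→d2:-→d3:-→d4:-→d5:-→d6:-→d7:-→d8:-→d9:-→d10:-→d11:-→d12:H0→d13:-→d14:-→d15:-→d16:-→d17:-→d18:-→d19:-→d20:H4→d21:-→d22:-→d23:-→d24:-→d25:H0→d26:-→d27:-→d28:-→d29:H3 -> H3
  + 0.0.0.0/0 (H2) depth=0
  lookup 93.163.226.67: bits 01011101101000111110001001000011 walk d0:H2→d1:-→d2:-→d3:-→d4:-→d5:-→d6:-→d7:-→d8:-→d9:-→d10:-→d11:-→d12:-→d13:-→d14:-→d15:-→d16:-→d17:-→d18:-→d19:-→d20:-→d21:-→d22:-→d23:-→d24:-→d25:-→d26:-→d27:-→d28:-→d29:-→d30:-→d31:-→d32:H3 -> H3
  + 93.163.226.0/24 (H2) depth=24
  + 93.163.224.0/19 (H4) depth=19
  lookup 93.163.226.0: bits 0101110110100011111000100 walk d0:H2→d1:-→d2:-→d3:-→d4:-→d5:-→d6:-→d7:-→d8:-→d9:-→d10:-→d11:-→d12:-→d13:-→d14:-→d15:-→d16:-→d17:-→d18:-→d19:H4→d20:-→d21:-→d22:-→d23:-→d24:H2→d25:- -> H2
  - 56.146.35.96/29 clear@29
  + 93.128.0.0/9 (H3) depth=9
  - 93.163.226.0/24 clear@24
  + 93.163.226.0/24 (H3) depth=24

== LOOKUPS ==
["H1","H3","H4","H0","H3","H3","H2"]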